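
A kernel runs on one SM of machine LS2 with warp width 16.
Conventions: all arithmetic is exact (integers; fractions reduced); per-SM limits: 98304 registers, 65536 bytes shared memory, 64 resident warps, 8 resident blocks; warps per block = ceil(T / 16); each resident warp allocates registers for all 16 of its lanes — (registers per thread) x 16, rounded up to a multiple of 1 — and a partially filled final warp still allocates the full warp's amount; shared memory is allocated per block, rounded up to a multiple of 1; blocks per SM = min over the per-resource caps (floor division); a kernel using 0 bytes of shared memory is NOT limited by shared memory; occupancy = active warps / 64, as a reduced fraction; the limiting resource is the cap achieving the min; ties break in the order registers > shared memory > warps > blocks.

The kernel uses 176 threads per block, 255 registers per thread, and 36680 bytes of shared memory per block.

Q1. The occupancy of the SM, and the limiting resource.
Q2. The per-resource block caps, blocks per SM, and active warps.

Answer: occupancy 11/64, limited by shared memory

registers: 2 blocks
shared memory: 1 block
warps: 5 blocks
blocks: 8 blocks

Answer: 1 block, 11 active warps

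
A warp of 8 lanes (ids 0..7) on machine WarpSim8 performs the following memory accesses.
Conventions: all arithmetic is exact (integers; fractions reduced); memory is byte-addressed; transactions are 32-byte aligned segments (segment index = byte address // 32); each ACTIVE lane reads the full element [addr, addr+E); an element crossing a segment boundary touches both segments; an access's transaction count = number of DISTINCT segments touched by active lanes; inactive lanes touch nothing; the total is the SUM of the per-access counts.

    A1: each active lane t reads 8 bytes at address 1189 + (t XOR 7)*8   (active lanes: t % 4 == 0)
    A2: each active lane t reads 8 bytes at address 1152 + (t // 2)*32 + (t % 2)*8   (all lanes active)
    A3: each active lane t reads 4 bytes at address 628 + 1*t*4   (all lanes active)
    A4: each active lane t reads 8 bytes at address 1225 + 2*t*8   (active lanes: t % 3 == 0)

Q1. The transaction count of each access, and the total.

A1: 3 transactions
A2: 4 transactions
A3: 2 transactions
A4: 4 transactions

Answer: 3,4,2,4; total 13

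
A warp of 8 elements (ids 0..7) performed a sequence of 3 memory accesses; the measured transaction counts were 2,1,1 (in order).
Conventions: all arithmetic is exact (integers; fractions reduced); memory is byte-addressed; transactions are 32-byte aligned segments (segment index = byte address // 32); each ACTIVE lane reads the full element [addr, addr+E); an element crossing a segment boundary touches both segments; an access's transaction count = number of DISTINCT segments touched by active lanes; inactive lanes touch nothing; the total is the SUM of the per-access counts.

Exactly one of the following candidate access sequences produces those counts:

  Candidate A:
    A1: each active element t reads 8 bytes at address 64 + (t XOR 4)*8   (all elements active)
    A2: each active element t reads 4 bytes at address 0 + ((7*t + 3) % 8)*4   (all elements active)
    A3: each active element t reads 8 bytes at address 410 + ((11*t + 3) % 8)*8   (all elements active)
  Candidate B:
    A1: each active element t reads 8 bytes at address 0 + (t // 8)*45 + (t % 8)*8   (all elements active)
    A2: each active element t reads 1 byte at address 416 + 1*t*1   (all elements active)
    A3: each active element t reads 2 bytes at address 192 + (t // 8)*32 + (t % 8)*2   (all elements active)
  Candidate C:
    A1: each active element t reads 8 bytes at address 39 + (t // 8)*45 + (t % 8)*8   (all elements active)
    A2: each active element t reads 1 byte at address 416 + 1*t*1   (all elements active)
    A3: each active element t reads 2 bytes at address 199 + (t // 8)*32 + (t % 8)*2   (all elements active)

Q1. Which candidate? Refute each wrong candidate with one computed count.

A: A3 gives 3 transactions, not 1
C: A1 gives 3 transactions, not 2
B: all counts match (2,1,1)

Answer: B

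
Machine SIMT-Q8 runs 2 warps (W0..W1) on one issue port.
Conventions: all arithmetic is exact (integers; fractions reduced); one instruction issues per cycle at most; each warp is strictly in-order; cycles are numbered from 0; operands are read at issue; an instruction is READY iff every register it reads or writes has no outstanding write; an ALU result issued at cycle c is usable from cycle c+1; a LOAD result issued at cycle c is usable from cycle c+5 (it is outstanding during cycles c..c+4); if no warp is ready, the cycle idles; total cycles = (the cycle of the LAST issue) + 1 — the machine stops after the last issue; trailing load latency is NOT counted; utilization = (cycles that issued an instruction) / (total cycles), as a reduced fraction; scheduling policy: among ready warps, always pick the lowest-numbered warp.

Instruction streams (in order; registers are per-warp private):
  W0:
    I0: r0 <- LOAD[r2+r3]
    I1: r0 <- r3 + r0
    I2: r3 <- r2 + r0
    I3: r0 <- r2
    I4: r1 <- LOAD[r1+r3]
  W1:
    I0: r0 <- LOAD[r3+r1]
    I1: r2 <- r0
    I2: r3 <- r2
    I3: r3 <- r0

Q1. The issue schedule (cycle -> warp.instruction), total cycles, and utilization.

cycle 0: W0.I0
cycle 1: W1.I0
cycle 2: idle
cycle 3: idle
cycle 4: idle
cycle 5: W0.I1
cycle 6: W0.I2
cycle 7: W0.I3
cycle 8: W0.I4
cycle 9: W1.I1
cycle 10: W1.I2
cycle 11: W1.I3

Answer: 12 cycles, utilization 3/4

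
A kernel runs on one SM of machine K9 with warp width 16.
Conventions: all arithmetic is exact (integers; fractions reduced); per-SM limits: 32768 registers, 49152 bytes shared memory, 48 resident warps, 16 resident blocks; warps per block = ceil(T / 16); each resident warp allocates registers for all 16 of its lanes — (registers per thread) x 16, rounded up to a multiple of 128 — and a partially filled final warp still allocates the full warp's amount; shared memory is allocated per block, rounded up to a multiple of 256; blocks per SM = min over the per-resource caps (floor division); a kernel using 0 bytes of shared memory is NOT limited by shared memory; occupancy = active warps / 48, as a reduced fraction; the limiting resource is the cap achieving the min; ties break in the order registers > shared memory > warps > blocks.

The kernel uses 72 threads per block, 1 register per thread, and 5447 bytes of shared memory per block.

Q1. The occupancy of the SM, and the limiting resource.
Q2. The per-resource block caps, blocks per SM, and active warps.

Answer: occupancy 5/6, limited by shared memory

registers: 51 blocks
shared memory: 8 blocks
warps: 9 blocks
blocks: 16 blocks

Answer: 8 blocks, 40 active warps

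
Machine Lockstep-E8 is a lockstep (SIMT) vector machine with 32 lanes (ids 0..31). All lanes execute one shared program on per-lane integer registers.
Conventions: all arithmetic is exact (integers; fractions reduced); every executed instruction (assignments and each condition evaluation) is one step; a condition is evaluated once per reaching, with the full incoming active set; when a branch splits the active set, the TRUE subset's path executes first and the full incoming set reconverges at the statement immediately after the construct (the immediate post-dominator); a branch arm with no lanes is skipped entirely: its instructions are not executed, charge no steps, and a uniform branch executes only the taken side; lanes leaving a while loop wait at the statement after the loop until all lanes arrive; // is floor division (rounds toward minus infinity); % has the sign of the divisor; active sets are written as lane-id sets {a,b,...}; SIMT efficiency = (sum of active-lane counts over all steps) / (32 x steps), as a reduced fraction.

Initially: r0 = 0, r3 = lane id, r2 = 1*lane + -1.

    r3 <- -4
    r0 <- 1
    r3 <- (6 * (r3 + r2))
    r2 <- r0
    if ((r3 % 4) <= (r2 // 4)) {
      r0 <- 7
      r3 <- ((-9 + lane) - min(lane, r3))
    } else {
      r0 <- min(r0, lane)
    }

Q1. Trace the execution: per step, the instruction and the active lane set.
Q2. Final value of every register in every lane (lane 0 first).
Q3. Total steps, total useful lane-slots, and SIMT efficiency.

step 0: r3 <- -4                     {0,1,2,3,4,5,6,7,8,9,10,11,12,13,14,15,16,17,18,19,20,21,22,23,24,25,26,27,28,29,30,31}
step 1: r0 <- 1                      {0,1,2,3,4,5,6,7,8,9,10,11,12,13,14,15,16,17,18,19,20,21,22,23,24,25,26,27,28,29,30,31}
step 2: r3 <- (6 * (r3 + r2))        {0,1,2,3,4,5,6,7,8,9,10,11,12,13,14,15,16,17,18,19,20,21,22,23,24,25,26,27,28,29,30,31}
step 3: r2 <- r0                     {0,1,2,3,4,5,6,7,8,9,10,11,12,13,14,15,16,17,18,19,20,21,22,23,24,25,26,27,28,29,30,31}
step 4: eval ((r3 % 4) <= (r2 // 4)) {0,1,2,3,4,5,6,7,8,9,10,11,12,13,14,15,16,17,18,19,20,21,22,23,24,25,26,27,28,29,30,31}
step 5: r0 <- 7                      {1,3,5,7,9,11,13,15,17,19,21,23,25,27,29,31}
step 6: r3 <- ((-9 + lane) - min(lane, r3)) {1,3,5,7,9,11,13,15,17,19,21,23,25,27,29,31}
step 7: r0 <- min(r0, lane)          {0,2,4,6,8,10,12,14,16,18,20,22,24,26,28,30}

Answer: 8 steps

r0: 0,7,1,7,1,7,1,7,1,7,1,7,1,7,1,7,1,7,1,7,1,7,1,7,1,7,1,7,1,7,1,7
r3: -30,16,-18,6,-6,-4,6,-9,18,-9,30,-9,42,-9,54,-9,66,-9,78,-9,90,-9,102,-9,114,-9,126,-9,138,-9,150,-9
r2: 1,1,1,1,1,1,1,1,1,1,1,1,1,1,1,1,1,1,1,1,1,1,1,1,1,1,1,1,1,1,1,1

steps = 8; useful = 208; efficiency = 208/256 = 13/16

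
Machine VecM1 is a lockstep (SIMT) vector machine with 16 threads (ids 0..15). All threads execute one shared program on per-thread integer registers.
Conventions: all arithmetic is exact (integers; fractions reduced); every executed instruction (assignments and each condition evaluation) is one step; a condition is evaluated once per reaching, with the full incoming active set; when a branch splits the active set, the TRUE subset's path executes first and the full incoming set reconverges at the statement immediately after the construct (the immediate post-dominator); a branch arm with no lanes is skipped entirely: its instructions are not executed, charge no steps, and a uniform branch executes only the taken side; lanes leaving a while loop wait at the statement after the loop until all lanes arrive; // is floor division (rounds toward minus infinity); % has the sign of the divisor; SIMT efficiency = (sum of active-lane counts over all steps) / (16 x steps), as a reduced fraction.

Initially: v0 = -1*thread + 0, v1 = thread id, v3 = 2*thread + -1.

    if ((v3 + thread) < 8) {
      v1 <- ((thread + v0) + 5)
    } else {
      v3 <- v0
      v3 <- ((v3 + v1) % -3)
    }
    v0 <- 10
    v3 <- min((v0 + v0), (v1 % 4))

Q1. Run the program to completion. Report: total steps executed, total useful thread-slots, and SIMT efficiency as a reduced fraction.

Answer: 6 steps, 77 useful, 77/96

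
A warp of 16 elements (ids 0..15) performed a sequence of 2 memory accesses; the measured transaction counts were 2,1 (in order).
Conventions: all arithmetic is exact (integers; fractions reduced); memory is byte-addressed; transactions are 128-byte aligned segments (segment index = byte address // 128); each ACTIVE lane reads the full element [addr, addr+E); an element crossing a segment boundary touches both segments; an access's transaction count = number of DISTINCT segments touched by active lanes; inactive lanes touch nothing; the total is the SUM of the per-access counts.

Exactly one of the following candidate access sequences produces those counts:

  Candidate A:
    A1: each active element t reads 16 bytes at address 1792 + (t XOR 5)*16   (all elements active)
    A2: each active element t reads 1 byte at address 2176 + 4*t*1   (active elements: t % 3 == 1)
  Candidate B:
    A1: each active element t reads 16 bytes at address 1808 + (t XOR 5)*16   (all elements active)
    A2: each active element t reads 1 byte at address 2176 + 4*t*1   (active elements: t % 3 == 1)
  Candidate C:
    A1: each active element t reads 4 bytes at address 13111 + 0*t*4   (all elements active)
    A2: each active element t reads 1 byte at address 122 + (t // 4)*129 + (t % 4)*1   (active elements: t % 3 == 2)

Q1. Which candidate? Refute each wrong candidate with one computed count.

B: A1 gives 3 transactions, not 2
C: A1 gives 1 transaction, not 2
A: all counts match (2,1)

Answer: A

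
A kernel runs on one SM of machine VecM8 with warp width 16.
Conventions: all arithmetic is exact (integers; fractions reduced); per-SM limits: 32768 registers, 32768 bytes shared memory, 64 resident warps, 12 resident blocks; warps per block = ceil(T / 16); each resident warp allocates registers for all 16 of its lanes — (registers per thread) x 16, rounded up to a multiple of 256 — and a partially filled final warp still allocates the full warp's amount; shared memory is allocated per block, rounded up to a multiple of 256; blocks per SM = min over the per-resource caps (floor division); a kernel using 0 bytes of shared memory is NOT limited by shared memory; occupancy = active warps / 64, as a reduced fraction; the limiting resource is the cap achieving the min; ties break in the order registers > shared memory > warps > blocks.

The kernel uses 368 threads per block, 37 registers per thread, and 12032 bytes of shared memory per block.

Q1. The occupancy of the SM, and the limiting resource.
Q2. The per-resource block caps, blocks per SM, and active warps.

Answer: occupancy 23/64, limited by registers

registers: 1 block
shared memory: 2 blocks
warps: 2 blocks
blocks: 12 blocks

Answer: 1 block, 23 active warps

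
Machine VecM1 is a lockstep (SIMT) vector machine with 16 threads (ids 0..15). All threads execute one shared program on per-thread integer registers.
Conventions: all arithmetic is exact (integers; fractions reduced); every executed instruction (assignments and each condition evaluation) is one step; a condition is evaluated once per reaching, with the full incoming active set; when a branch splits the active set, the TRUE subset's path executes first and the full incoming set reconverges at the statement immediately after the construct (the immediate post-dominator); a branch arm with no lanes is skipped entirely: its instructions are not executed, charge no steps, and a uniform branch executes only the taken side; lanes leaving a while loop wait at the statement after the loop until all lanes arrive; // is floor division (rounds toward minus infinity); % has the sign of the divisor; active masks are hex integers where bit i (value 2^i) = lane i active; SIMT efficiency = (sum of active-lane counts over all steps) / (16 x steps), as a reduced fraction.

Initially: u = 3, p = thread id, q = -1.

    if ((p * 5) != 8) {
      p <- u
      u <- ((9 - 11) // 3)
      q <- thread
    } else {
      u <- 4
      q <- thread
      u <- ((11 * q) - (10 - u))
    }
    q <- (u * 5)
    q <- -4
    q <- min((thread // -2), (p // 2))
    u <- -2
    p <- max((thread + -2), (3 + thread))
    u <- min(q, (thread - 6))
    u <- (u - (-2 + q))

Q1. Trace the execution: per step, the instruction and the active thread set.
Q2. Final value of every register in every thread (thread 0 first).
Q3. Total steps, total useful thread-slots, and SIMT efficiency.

step 0: eval ((p * 5) != 8)          0xffff
step 1: p <- u                       0xffff
step 2: u <- ((9 - 11) // 3)         0xffff
step 3: q <- thread                  0xffff
step 4: q <- (u * 5)                 0xffff
step 5: q <- -4                      0xffff
step 6: q <- min((thread // -2), (p // 2)) 0xffff
step 7: u <- -2                      0xffff
step 8: p <- max((thread + -2), (3 + thread)) 0xffff
step 9: u <- min(q, (thread - 6))    0xffff
step 10: u <- (u - (-2 + q))          0xffff

Answer: 11 steps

u: -4,-2,-1,1,2,2,2,2,2,2,2,2,2,2,2,2
p: 3,4,5,6,7,8,9,10,11,12,13,14,15,16,17,18
q: 0,-1,-1,-2,-2,-3,-3,-4,-4,-5,-5,-6,-6,-7,-7,-8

steps = 11; useful = 176; efficiency = 176/176 = 1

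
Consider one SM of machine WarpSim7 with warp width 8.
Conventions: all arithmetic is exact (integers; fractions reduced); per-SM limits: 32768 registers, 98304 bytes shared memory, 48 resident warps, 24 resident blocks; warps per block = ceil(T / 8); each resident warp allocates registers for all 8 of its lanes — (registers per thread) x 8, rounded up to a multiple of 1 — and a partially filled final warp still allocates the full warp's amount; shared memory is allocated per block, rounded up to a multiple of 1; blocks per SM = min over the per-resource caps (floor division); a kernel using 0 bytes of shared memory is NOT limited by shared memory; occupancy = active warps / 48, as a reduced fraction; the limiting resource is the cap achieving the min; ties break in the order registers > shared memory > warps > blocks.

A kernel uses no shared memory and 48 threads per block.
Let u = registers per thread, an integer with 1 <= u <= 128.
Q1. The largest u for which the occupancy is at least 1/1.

Answer: u = 85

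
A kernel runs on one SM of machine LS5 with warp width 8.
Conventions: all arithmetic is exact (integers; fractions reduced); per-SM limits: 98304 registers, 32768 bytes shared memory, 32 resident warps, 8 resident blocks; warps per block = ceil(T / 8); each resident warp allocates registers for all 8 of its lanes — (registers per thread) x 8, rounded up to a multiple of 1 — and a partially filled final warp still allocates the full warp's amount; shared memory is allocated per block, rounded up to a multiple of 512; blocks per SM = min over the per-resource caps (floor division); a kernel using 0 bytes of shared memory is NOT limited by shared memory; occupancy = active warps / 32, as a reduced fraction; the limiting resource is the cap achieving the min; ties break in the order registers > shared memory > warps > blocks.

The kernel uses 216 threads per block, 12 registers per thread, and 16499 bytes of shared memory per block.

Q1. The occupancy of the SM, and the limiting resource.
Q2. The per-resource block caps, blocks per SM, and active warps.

Answer: occupancy 27/32, limited by shared memory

registers: 37 blocks
shared memory: 1 block
warps: 1 block
blocks: 8 blocks

Answer: 1 block, 27 active warps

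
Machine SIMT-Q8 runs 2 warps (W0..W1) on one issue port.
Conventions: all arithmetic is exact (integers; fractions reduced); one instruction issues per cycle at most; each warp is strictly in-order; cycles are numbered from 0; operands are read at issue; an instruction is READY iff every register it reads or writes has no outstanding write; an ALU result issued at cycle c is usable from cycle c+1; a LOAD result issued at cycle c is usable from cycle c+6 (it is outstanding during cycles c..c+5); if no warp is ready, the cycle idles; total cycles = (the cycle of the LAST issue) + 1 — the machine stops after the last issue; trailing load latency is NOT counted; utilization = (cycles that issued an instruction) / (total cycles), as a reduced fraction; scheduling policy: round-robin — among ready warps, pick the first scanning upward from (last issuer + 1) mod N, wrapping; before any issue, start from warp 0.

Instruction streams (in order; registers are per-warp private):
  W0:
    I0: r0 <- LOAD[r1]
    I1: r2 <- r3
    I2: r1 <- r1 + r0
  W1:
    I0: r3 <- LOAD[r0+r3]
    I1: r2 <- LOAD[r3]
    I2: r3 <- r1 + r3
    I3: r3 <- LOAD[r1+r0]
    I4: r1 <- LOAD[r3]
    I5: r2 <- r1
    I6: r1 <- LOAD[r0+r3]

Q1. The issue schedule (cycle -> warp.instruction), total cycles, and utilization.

cycle 0: W0.I0
cycle 1: W1.I0
cycle 2: W0.I1
cycle 3: idle
cycle 4: idle
cycle 5: idle
cycle 6: W0.I2
cycle 7: W1.I1
cycle 8: W1.I2
cycle 9: W1.I3
cycle 10: idle
cycle 11: idle
cycle 12: idle
cycle 13: idle
cycle 14: idle
cycle 15: W1.I4
cycle 16: idle
cycle 17: idle
cycle 18: idle
cycle 19: idle
cycle 20: idle
cycle 21: W1.I5
cycle 22: W1.I6

Answer: 23 cycles, utilization 10/23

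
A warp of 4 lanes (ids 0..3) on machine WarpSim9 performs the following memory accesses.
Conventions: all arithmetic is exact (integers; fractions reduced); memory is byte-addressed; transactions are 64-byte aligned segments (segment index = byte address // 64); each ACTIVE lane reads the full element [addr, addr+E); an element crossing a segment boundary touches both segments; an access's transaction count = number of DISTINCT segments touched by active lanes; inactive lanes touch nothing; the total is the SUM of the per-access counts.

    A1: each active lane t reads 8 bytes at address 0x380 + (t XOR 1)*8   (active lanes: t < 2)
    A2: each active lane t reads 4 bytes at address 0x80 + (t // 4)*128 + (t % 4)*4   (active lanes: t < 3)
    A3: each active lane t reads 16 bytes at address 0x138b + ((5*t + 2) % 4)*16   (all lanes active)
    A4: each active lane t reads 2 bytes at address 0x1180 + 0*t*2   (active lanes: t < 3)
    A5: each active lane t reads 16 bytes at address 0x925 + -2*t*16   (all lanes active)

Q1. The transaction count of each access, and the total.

A1: 1 transaction
A2: 1 transaction
A3: 2 transactions
A4: 1 transaction
A5: 2 transactions

Answer: 1,1,2,1,2; total 7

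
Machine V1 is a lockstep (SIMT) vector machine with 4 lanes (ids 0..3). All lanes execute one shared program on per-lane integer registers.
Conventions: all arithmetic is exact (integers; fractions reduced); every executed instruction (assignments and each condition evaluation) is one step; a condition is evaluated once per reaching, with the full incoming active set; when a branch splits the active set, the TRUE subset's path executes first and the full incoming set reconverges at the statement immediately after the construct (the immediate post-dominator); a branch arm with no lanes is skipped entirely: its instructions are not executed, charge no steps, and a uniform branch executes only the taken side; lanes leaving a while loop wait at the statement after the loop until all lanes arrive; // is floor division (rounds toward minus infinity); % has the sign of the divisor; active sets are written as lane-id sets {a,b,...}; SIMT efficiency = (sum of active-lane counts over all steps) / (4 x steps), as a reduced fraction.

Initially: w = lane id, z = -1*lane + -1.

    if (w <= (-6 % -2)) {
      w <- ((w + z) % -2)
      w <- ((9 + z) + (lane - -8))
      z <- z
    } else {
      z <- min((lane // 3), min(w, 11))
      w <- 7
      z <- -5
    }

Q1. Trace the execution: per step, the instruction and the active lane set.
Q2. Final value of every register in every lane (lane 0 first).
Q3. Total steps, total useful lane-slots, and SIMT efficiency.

step 0: eval (w <= (-6 % -2))        {0,1,2,3}
step 1: w <- ((w + z) % -2)          {0}
step 2: w <- ((9 + z) + (lane - -8)) {0}
step 3: z <- z                       {0}
step 4: z <- min((lane // 3), min(w, 11)) {1,2,3}
step 5: w <- 7                       {1,2,3}
step 6: z <- -5                      {1,2,3}

Answer: 7 steps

w: 16,7,7,7
z: -1,-5,-5,-5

steps = 7; useful = 16; efficiency = 16/28 = 4/7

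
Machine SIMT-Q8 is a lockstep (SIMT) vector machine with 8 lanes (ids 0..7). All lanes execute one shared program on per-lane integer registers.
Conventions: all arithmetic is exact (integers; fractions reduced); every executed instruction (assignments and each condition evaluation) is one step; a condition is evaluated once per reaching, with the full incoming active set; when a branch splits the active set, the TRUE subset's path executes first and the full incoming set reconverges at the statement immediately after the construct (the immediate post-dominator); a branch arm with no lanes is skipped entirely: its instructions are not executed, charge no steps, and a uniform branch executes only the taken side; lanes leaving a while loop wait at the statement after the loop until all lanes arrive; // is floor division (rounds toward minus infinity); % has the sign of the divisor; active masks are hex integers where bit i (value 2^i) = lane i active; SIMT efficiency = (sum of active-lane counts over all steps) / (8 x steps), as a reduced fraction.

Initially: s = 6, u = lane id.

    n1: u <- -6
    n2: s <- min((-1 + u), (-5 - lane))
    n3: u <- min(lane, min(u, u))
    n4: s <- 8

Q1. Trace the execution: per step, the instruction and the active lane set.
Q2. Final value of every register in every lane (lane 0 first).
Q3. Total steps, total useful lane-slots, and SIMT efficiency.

step 0: u <- -6                      0xff
step 1: s <- min((-1 + u), (-5 - lane)) 0xff
step 2: u <- min(lane, min(u, u))    0xff
step 3: s <- 8                       0xff

Answer: 4 steps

s: 8,8,8,8,8,8,8,8
u: -6,-6,-6,-6,-6,-6,-6,-6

steps = 4; useful = 32; efficiency = 32/32 = 1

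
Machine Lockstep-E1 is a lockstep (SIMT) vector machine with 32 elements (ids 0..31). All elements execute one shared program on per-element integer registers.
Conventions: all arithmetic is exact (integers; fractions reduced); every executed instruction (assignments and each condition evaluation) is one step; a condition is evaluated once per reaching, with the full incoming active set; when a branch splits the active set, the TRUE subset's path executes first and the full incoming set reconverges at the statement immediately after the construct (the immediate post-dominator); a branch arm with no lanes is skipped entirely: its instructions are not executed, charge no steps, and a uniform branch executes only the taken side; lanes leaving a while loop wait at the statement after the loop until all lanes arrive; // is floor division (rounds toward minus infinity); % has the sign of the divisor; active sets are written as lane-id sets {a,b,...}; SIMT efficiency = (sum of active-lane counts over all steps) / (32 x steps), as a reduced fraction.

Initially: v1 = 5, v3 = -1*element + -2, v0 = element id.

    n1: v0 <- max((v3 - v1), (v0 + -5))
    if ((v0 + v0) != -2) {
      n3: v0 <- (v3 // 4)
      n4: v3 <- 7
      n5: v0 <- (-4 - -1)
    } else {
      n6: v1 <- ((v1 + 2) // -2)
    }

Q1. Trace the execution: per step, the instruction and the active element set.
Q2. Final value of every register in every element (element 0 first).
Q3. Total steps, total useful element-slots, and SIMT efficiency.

step 0: v0 <- max((v3 - v1), (v0 + -5)) {0,1,2,3,4,5,6,7,8,9,10,11,12,13,14,15,16,17,18,19,20,21,22,23,24,25,26,27,28,29,30,31}
step 1: eval ((v0 + v0) != -2)       {0,1,2,3,4,5,6,7,8,9,10,11,12,13,14,15,16,17,18,19,20,21,22,23,24,25,26,27,28,29,30,31}
step 2: v0 <- (v3 // 4)              {0,1,2,3,5,6,7,8,9,10,11,12,13,14,15,16,17,18,19,20,21,22,23,24,25,26,27,28,29,30,31}
step 3: v3 <- 7                      {0,1,2,3,5,6,7,8,9,10,11,12,13,14,15,16,17,18,19,20,21,22,23,24,25,26,27,28,29,30,31}
step 4: v0 <- (-4 - -1)              {0,1,2,3,5,6,7,8,9,10,11,12,13,14,15,16,17,18,19,20,21,22,23,24,25,26,27,28,29,30,31}
step 5: v1 <- ((v1 + 2) // -2)       {4}

Answer: 6 steps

v1: 5,5,5,5,-4,5,5,5,5,5,5,5,5,5,5,5,5,5,5,5,5,5,5,5,5,5,5,5,5,5,5,5
v3: 7,7,7,7,-6,7,7,7,7,7,7,7,7,7,7,7,7,7,7,7,7,7,7,7,7,7,7,7,7,7,7,7
v0: -3,-3,-3,-3,-1,-3,-3,-3,-3,-3,-3,-3,-3,-3,-3,-3,-3,-3,-3,-3,-3,-3,-3,-3,-3,-3,-3,-3,-3,-3,-3,-3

steps = 6; useful = 158; efficiency = 158/192 = 79/96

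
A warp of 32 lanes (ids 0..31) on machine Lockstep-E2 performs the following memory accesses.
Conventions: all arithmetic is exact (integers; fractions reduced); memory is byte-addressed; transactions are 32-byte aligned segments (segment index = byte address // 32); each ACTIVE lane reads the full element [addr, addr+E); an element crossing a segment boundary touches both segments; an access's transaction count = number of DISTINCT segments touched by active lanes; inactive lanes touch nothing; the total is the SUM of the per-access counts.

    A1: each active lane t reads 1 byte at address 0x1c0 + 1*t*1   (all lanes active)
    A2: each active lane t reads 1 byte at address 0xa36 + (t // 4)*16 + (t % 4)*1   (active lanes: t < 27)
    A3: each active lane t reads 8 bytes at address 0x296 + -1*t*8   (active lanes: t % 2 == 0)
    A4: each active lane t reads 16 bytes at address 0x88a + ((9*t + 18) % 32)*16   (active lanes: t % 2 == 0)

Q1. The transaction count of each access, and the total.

A1: 1 transaction
A2: 4 transactions
A3: 8 transactions
A4: 16 transactions

Answer: 1,4,8,16; total 29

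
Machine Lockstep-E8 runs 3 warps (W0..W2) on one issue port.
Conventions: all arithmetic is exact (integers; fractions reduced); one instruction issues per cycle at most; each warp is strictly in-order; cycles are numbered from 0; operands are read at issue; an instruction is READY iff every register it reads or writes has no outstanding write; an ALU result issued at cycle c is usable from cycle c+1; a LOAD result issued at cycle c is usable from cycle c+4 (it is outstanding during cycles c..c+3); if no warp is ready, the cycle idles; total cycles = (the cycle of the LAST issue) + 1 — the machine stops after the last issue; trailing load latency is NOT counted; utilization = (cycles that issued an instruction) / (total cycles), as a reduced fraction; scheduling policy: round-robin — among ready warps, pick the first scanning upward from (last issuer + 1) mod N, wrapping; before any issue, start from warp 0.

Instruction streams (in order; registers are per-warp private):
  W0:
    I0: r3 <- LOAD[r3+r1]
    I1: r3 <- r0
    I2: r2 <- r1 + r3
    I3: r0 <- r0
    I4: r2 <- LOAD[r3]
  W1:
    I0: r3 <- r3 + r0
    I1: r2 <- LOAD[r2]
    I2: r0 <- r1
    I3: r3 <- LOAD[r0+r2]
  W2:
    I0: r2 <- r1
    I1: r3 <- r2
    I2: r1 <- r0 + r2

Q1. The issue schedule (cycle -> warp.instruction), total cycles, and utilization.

cycle 0: W0.I0
cycle 1: W1.I0
cycle 2: W2.I0
cycle 3: W1.I1
cycle 4: W2.I1
cycle 5: W0.I1
cycle 6: W1.I2
cycle 7: W2.I2
cycle 8: W0.I2
cycle 9: W1.I3
cycle 10: W0.I3
cycle 11: W0.I4

Answer: 12 cycles, utilization 1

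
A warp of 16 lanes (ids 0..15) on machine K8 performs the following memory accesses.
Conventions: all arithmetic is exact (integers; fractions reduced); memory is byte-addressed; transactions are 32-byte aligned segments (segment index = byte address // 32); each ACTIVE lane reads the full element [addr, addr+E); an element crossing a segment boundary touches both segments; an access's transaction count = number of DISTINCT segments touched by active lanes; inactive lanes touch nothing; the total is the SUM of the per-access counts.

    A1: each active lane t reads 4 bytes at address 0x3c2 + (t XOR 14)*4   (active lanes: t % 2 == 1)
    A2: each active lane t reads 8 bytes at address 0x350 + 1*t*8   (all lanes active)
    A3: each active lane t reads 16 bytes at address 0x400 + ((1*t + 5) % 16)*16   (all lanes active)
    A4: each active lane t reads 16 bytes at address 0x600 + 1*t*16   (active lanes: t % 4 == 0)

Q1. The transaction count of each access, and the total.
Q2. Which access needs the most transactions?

A1: 3 transactions
A2: 5 transactions
A3: 8 transactions
A4: 4 transactions

Answer: 3,5,8,4; total 20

Answer: A3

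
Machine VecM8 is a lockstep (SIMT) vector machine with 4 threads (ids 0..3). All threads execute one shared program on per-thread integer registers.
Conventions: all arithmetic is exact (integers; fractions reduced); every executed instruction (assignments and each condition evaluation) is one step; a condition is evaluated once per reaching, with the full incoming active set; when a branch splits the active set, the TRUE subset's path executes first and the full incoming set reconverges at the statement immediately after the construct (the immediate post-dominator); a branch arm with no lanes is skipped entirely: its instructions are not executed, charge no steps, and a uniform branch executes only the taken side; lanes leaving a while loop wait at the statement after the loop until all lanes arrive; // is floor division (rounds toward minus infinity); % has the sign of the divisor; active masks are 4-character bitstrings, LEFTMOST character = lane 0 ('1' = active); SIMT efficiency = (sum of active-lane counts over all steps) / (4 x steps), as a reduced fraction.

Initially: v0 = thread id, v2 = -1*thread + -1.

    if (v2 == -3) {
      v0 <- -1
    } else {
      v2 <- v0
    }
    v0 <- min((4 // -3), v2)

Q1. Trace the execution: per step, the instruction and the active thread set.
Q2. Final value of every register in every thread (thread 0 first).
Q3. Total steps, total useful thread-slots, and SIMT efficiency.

step 0: eval (v2 == -3)              1111
step 1: v0 <- -1                     0010
step 2: v2 <- v0                     1101
step 3: v0 <- min((4 // -3), v2)     1111

Answer: 4 steps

v0: -2,-2,-3,-2
v2: 0,1,-3,3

steps = 4; useful = 12; efficiency = 12/16 = 3/4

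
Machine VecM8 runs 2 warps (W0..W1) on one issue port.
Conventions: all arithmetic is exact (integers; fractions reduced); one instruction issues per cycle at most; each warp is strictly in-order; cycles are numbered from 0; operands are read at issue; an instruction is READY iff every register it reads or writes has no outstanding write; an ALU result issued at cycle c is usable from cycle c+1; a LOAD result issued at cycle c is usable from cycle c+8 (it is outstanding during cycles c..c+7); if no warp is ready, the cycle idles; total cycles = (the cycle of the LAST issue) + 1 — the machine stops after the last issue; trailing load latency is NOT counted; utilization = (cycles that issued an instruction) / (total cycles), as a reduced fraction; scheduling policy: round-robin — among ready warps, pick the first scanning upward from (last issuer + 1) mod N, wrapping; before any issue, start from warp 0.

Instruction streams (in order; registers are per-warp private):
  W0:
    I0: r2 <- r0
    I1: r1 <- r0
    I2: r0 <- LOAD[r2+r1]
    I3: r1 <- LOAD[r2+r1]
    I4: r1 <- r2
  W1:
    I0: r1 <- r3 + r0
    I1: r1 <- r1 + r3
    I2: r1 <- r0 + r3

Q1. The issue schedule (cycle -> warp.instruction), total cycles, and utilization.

cycle 0: W0.I0
cycle 1: W1.I0
cycle 2: W0.I1
cycle 3: W1.I1
cycle 4: W0.I2
cycle 5: W1.I2
cycle 6: W0.I3
cycle 7: idle
cycle 8: idle
cycle 9: idle
cycle 10: idle
cycle 11: idle
cycle 12: idle
cycle 13: idle
cycle 14: W0.I4

Answer: 15 cycles, utilization 8/15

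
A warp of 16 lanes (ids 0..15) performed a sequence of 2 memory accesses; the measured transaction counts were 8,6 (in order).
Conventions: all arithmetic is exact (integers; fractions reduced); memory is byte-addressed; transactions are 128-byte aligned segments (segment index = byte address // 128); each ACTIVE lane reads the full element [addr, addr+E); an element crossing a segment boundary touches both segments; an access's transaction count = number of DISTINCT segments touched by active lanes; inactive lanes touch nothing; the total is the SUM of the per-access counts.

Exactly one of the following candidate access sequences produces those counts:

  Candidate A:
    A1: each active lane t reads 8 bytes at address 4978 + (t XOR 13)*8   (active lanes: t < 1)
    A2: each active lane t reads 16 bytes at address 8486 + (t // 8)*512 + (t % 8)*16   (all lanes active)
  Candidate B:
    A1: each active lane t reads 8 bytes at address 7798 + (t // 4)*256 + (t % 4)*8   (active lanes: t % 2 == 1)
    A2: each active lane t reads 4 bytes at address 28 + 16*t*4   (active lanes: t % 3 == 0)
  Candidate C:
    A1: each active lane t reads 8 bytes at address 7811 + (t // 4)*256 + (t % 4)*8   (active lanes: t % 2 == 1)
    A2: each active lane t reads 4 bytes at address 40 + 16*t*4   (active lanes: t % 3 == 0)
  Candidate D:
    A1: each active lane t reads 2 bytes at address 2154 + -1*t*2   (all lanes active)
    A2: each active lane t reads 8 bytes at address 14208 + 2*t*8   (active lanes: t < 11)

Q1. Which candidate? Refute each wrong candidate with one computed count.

A: A1 gives 1 transaction, not 8
C: A1 gives 4 transactions, not 8
D: A1 gives 1 transaction, not 8
B: all counts match (8,6)

Answer: B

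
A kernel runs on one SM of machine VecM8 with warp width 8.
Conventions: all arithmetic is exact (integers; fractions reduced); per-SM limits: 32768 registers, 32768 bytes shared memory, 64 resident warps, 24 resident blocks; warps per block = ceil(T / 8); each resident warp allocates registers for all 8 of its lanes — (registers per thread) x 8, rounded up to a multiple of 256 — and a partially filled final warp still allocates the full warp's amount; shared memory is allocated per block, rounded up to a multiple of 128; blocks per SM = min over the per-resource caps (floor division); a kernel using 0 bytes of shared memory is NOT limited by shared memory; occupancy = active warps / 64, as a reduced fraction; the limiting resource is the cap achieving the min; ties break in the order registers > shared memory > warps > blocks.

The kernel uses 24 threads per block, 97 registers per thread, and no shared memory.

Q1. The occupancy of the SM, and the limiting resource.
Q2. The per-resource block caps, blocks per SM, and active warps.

Answer: occupancy 15/32, limited by registers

registers: 10 blocks
shared memory: no limit (kernel uses none)
warps: 21 blocks
blocks: 24 blocks

Answer: 10 blocks, 30 active warps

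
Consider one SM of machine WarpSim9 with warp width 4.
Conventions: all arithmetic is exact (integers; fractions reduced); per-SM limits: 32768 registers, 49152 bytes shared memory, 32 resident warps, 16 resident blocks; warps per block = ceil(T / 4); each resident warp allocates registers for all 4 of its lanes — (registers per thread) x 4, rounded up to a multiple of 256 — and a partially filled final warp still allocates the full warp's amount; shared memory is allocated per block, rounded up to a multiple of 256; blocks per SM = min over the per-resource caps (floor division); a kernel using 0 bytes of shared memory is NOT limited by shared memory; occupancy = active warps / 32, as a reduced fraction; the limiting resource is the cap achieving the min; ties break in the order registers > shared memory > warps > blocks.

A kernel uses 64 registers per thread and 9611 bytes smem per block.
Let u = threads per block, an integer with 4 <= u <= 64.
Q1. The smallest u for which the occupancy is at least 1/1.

Answer: u = 29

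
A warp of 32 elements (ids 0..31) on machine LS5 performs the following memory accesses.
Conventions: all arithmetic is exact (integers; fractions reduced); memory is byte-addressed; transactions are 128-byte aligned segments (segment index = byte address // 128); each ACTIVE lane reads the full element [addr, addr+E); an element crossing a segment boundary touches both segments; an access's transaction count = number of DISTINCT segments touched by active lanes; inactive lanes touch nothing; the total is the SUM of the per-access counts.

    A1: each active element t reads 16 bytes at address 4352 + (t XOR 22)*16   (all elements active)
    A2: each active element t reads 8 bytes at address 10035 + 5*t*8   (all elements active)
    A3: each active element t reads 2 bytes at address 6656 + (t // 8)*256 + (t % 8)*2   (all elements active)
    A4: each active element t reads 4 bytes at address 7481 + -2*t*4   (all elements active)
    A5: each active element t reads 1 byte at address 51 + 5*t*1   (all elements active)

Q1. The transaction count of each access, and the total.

A1: 4 transactions
A2: 11 transactions
A3: 4 transactions
A4: 3 transactions
A5: 2 transactions

Answer: 4,11,4,3,2; total 24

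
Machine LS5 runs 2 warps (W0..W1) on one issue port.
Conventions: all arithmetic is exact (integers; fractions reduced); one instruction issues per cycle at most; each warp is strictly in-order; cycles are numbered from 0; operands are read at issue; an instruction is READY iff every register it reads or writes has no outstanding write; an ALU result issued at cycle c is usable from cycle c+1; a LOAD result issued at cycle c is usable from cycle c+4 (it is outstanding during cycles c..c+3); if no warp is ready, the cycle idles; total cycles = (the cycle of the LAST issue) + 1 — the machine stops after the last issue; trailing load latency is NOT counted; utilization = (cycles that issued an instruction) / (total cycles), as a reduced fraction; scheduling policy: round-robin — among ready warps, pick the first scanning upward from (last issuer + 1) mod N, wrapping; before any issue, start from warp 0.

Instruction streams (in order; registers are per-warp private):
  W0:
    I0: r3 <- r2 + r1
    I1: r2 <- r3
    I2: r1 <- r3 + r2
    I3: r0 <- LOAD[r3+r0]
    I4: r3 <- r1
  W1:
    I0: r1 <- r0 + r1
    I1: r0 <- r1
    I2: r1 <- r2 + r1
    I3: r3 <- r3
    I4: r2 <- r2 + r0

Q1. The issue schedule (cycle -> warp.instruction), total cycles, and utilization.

cycle 0: W0.I0
cycle 1: W1.I0
cycle 2: W0.I1
cycle 3: W1.I1
cycle 4: W0.I2
cycle 5: W1.I2
cycle 6: W0.I3
cycle 7: W1.I3
cycle 8: W0.I4
cycle 9: W1.I4

Answer: 10 cycles, utilization 1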